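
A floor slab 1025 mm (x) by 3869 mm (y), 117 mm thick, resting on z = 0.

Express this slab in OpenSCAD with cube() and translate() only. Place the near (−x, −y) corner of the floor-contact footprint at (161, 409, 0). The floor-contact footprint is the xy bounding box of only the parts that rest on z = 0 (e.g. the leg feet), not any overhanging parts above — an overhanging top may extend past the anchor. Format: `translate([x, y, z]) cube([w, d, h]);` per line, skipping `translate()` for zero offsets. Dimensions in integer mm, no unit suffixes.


translate([161, 409, 0]) cube([1025, 3869, 117]);


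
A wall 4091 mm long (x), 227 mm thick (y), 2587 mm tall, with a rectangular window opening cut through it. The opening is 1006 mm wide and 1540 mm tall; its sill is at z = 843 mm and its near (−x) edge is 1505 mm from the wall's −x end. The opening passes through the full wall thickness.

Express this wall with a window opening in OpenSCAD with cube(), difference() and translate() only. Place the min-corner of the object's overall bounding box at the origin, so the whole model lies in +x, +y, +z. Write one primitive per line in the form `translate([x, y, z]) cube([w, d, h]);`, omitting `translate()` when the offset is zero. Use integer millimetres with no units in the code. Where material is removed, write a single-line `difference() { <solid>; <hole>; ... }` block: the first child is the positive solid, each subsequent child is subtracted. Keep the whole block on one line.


difference() { cube([4091, 227, 2587]); translate([1505, 0, 843]) cube([1006, 227, 1540]); }


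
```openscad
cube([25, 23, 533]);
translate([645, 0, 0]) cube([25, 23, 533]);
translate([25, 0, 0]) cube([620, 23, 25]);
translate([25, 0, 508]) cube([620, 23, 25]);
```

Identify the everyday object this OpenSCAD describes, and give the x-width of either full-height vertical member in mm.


A picture frame. The border width is 25 mm.

Four thin pieces enclosing a rectangular opening — a picture frame. The two full-height stiles are 533 mm tall; the top rail sits at z = 508 and is 25 mm tall, so the border above the opening is 533 − 508 = 25 mm, matching the stile x-width.


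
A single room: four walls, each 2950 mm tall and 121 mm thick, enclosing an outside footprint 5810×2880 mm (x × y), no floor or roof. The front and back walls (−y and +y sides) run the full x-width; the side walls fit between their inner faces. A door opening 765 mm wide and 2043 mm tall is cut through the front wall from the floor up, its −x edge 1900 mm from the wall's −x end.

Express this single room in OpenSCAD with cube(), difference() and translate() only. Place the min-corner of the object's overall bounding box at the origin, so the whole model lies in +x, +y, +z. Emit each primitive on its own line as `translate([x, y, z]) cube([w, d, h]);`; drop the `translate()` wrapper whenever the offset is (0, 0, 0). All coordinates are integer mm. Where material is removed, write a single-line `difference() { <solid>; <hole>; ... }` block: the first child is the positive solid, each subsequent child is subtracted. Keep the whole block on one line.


difference() { cube([5810, 121, 2950]); translate([1900, 0, 0]) cube([765, 121, 2043]); }
translate([0, 2759, 0]) cube([5810, 121, 2950]);
translate([0, 121, 0]) cube([121, 2638, 2950]);
translate([5689, 121, 0]) cube([121, 2638, 2950]);


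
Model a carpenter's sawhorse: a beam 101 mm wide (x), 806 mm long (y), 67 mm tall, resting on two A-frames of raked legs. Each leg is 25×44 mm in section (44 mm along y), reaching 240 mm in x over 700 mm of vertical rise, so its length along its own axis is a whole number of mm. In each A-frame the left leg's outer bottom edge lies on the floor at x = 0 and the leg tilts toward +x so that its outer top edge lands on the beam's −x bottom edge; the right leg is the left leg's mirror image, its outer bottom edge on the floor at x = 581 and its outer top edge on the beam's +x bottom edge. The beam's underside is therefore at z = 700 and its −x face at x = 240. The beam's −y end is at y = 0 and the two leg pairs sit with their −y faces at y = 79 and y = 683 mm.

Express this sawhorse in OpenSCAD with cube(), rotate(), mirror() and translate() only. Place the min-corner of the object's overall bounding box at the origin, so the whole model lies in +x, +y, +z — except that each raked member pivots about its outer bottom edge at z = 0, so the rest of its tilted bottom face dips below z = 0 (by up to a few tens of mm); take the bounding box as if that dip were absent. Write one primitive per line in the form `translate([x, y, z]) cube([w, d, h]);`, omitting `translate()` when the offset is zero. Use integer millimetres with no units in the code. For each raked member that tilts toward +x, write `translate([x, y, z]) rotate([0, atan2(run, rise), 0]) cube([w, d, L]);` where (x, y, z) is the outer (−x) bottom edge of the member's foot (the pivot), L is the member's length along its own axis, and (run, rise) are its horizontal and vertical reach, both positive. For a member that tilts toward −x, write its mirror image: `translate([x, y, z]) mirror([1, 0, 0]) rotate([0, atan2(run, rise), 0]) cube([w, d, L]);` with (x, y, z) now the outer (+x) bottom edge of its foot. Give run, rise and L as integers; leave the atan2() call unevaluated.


translate([240, 0, 700]) cube([101, 806, 67]);
translate([0, 79, 0]) rotate([0, atan2(240, 700), 0]) cube([25, 44, 740]);
translate([581, 79, 0]) mirror([1, 0, 0]) rotate([0, atan2(240, 700), 0]) cube([25, 44, 740]);
translate([0, 683, 0]) rotate([0, atan2(240, 700), 0]) cube([25, 44, 740]);
translate([581, 683, 0]) mirror([1, 0, 0]) rotate([0, atan2(240, 700), 0]) cube([25, 44, 740]);


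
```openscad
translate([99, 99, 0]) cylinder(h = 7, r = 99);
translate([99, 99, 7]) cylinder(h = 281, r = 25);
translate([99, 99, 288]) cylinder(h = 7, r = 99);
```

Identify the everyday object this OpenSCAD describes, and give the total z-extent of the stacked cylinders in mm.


A spool. The overall height is 295 mm.

Three coaxial cylinders, large–small–large — a spool. Two 7 mm flanges and a 281 mm core give 7 + 281 + 7 = 295 mm.


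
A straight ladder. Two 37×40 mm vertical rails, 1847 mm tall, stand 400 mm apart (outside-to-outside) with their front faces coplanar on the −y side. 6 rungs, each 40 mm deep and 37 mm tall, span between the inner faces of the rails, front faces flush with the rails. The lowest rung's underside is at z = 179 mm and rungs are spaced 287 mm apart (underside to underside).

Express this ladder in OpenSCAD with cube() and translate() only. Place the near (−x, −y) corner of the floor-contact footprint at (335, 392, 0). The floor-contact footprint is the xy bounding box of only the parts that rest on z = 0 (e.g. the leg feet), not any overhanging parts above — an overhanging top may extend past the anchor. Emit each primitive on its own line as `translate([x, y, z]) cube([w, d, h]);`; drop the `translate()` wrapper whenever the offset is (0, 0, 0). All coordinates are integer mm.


// rung span = 400 - 2*37 = 326
// rung[k] z = 179 + k*287
translate([335, 392, 0]) cube([37, 40, 1847]);
translate([698, 392, 0]) cube([37, 40, 1847]);
translate([372, 392, 179]) cube([326, 40, 37]);
translate([372, 392, 466]) cube([326, 40, 37]);
translate([372, 392, 753]) cube([326, 40, 37]);
translate([372, 392, 1040]) cube([326, 40, 37]);
translate([372, 392, 1327]) cube([326, 40, 37]);
translate([372, 392, 1614]) cube([326, 40, 37]);


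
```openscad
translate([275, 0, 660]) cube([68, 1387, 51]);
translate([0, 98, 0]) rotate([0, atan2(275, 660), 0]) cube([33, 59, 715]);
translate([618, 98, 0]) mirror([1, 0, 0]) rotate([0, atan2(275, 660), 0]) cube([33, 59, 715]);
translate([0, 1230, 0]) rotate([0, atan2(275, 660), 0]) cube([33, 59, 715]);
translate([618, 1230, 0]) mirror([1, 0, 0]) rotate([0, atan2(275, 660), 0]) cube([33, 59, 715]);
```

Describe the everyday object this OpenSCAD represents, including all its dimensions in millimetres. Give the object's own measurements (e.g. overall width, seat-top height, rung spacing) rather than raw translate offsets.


A sawhorse. A 68×1387×51 mm beam (x, y, z) sits on two A-frame leg pairs. Each pair is two raked legs of 33×59 mm section (59 mm along y) splaying symmetrically in x. Each leg rises 660 mm vertically over 275 mm of horizontal reach and is 715 mm long along its own axis. Every leg's outer bottom edge rests on the floor and its outer top edge meets a bottom edge of the beam — the left legs (tilting toward +x) meet the beam's −x bottom edge, the right legs (their mirror images, tilting toward −x) meet its +x bottom edge — so the leg tops tuck under the beam, the beam's underside is 660 mm above the floor, and the feet are 618 mm apart outside-to-outside with the beam centred between them. The two leg pairs are set in 98 mm from either end of the beam.


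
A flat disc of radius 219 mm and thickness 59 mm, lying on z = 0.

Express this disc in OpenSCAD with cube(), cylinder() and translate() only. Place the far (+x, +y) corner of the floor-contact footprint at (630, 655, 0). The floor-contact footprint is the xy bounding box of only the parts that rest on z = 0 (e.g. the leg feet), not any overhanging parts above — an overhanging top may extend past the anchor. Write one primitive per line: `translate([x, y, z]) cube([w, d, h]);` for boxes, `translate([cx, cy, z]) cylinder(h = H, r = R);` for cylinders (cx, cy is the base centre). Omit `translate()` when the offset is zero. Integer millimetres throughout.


translate([411, 436, 0]) cylinder(h = 59, r = 219);


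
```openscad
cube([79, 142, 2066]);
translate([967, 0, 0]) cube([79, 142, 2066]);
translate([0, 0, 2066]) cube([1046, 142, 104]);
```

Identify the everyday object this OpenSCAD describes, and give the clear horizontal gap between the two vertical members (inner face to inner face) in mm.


A door frame. The clear opening width is 888 mm.

Two 2066 mm tall posts with a header on top — a door frame. The left jamb is 79 mm wide at x = 0; the right jamb starts at x = 967. The clear opening is 967 − 79 = 888 mm.


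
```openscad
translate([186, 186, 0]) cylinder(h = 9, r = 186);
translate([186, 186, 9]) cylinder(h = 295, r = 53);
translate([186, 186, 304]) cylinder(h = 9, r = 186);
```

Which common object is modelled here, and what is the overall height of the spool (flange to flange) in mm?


A spool. The overall height is 313 mm.

Three coaxial cylinders, large–small–large — a spool. Two 9 mm flanges and a 295 mm core give 9 + 295 + 9 = 313 mm.


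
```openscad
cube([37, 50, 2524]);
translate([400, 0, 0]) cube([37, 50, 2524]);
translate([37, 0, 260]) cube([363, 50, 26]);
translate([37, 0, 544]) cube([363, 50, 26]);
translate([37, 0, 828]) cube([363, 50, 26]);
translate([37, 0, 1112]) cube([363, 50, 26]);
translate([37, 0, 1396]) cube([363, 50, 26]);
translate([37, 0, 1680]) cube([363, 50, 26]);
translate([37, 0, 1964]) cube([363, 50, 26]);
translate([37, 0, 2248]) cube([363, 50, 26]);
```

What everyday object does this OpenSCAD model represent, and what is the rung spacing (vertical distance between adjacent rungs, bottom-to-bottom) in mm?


A ladder. The rung spacing is 284 mm.

Two tall 37×50 posts with 8 short bars between them — a ladder. Adjacent rungs sit at z = 260 and z = 544, so the spacing is 544 − 260 = 284 mm.


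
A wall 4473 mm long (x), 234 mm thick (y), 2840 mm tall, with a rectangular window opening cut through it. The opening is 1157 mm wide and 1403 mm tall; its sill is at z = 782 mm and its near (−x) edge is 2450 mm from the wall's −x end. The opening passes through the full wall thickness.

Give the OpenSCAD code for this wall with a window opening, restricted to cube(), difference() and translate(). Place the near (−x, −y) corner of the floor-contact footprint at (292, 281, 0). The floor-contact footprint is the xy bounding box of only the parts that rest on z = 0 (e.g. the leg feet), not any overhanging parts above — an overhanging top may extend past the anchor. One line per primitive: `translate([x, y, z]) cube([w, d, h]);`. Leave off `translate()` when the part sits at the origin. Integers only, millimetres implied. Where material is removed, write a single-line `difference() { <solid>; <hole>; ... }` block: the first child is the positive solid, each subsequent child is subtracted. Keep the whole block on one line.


difference() { translate([292, 281, 0]) cube([4473, 234, 2840]); translate([2742, 281, 782]) cube([1157, 234, 1403]); }


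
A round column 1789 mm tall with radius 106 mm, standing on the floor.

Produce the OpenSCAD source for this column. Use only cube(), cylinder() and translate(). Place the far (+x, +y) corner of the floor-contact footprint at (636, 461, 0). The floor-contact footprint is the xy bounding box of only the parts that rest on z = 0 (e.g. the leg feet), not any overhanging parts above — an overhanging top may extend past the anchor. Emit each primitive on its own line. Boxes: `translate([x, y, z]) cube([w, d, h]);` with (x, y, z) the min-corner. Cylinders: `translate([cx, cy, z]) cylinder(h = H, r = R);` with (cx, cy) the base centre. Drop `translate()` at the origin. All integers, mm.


translate([530, 355, 0]) cylinder(h = 1789, r = 106);


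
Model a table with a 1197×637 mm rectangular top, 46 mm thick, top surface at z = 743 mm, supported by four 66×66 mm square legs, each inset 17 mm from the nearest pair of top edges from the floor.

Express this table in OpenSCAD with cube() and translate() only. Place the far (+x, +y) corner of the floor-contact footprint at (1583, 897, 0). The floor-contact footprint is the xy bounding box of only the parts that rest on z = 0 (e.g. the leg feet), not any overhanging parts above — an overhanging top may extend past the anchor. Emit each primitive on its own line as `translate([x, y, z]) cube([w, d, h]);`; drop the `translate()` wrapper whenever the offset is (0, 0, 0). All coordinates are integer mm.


translate([403, 277, 697]) cube([1197, 637, 46]);
translate([420, 294, 0]) cube([66, 66, 697]);
translate([1517, 294, 0]) cube([66, 66, 697]);
translate([420, 831, 0]) cube([66, 66, 697]);
translate([1517, 831, 0]) cube([66, 66, 697]);


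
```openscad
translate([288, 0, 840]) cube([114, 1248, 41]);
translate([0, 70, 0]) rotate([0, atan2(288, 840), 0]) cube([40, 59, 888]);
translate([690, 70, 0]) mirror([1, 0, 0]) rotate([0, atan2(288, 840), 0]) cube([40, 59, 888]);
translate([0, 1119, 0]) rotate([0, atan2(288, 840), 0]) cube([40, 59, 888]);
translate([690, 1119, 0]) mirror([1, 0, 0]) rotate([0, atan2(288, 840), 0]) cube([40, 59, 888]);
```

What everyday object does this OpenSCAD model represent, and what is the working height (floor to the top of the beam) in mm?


A sawhorse. The overall height is 881 mm.

A beam across two mirrored pairs of raked legs — a sawhorse. The beam's underside is at z = 840 (matching the legs' vertical rise in atan2(288, 840)) and the beam is 41 mm tall, so its top is at 840 + 41 = 881 mm. The raked legs top out at the beam's underside, so that is the highest point.


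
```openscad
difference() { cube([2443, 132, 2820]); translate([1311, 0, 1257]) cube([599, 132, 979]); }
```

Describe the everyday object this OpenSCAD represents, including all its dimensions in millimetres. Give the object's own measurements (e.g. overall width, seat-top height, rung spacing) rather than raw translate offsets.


A wall 2443 mm long (x), 132 mm thick (y), 2820 mm tall, with a rectangular window opening cut through it. The opening is 599 mm wide and 979 mm tall; its sill is at z = 1257 mm and its near (−x) edge is 1311 mm from the wall's −x end. The opening passes through the full wall thickness.


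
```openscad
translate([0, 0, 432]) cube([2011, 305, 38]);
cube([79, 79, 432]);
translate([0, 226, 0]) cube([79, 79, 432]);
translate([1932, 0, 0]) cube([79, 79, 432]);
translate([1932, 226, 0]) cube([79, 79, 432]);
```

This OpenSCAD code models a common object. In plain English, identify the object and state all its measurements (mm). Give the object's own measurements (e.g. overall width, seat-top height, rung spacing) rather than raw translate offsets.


A bench: a 2011×305 mm seat slab, 38 mm thick, top at z = 470 mm, on four 79×79 mm square legs flush with the seat corners and standing on z = 0.


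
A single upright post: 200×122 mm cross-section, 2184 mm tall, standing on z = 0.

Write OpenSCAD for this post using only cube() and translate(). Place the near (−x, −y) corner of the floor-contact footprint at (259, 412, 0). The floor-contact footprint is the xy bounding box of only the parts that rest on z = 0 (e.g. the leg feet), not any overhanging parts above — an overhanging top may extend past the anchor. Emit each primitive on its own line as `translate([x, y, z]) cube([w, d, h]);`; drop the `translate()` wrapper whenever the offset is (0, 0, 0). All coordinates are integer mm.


translate([259, 412, 0]) cube([200, 122, 2184]);


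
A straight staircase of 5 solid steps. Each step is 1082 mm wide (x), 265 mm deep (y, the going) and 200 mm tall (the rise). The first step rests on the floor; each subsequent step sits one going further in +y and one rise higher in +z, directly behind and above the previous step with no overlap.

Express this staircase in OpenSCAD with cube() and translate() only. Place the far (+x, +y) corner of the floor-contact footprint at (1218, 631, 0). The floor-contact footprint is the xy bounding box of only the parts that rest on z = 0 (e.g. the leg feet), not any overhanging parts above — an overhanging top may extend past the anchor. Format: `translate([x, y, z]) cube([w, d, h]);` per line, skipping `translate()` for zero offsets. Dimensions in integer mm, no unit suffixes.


translate([136, 366, 0]) cube([1082, 265, 200]);
translate([136, 631, 200]) cube([1082, 265, 200]);
translate([136, 896, 400]) cube([1082, 265, 200]);
translate([136, 1161, 600]) cube([1082, 265, 200]);
translate([136, 1426, 800]) cube([1082, 265, 200]);


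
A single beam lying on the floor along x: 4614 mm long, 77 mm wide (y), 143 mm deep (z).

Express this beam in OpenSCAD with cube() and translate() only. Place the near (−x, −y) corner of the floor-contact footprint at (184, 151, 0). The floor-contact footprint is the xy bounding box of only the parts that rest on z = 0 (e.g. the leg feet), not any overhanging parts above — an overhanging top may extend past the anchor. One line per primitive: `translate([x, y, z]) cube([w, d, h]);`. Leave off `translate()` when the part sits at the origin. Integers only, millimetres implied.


translate([184, 151, 0]) cube([4614, 77, 143]);


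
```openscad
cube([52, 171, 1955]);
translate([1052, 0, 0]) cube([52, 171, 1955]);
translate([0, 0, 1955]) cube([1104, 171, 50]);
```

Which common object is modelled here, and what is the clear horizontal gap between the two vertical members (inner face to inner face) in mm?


A door frame. The clear opening width is 1000 mm.

Two 1955 mm tall posts with a header on top — a door frame. The left jamb is 52 mm wide at x = 0; the right jamb starts at x = 1052. The clear opening is 1052 − 52 = 1000 mm.


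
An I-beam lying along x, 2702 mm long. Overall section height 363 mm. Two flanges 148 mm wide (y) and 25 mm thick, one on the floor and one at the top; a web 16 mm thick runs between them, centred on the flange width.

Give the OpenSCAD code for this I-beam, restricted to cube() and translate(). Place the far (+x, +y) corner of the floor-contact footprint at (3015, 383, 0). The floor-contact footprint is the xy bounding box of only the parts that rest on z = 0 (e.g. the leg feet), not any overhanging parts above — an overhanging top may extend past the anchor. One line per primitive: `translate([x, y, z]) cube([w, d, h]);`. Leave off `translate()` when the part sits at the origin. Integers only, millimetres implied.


translate([313, 235, 0]) cube([2702, 148, 25]);
translate([313, 301, 25]) cube([2702, 16, 313]);
translate([313, 235, 338]) cube([2702, 148, 25]);


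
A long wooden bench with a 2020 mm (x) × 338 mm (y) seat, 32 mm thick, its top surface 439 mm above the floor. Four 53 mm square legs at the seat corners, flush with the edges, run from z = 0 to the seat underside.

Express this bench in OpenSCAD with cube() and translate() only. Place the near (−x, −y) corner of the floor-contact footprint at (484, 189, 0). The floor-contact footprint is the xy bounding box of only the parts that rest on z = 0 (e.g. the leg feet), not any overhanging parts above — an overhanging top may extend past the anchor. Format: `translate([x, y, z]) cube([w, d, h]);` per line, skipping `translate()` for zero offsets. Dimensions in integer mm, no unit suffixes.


translate([484, 189, 407]) cube([2020, 338, 32]);
translate([484, 189, 0]) cube([53, 53, 407]);
translate([484, 474, 0]) cube([53, 53, 407]);
translate([2451, 189, 0]) cube([53, 53, 407]);
translate([2451, 474, 0]) cube([53, 53, 407]);


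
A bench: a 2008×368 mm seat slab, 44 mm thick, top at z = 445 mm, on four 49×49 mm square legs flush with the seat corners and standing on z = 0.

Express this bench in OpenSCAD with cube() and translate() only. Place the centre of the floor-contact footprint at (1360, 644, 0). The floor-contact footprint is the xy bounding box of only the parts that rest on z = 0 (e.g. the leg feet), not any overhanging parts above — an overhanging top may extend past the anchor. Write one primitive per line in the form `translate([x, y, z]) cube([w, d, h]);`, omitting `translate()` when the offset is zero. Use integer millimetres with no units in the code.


translate([356, 460, 401]) cube([2008, 368, 44]);
translate([356, 460, 0]) cube([49, 49, 401]);
translate([356, 779, 0]) cube([49, 49, 401]);
translate([2315, 460, 0]) cube([49, 49, 401]);
translate([2315, 779, 0]) cube([49, 49, 401]);


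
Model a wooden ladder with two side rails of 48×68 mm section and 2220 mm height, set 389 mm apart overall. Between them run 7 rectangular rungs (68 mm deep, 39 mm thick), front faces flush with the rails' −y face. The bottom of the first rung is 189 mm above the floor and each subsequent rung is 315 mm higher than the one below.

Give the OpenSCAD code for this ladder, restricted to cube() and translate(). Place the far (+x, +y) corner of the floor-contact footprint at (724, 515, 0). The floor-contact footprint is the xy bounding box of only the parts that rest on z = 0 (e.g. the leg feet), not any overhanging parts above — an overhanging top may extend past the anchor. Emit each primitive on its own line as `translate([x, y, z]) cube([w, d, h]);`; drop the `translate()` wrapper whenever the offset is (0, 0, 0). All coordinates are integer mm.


translate([335, 447, 0]) cube([48, 68, 2220]);
translate([676, 447, 0]) cube([48, 68, 2220]);
translate([383, 447, 189]) cube([293, 68, 39]);
translate([383, 447, 504]) cube([293, 68, 39]);
translate([383, 447, 819]) cube([293, 68, 39]);
translate([383, 447, 1134]) cube([293, 68, 39]);
translate([383, 447, 1449]) cube([293, 68, 39]);
translate([383, 447, 1764]) cube([293, 68, 39]);
translate([383, 447, 2079]) cube([293, 68, 39]);


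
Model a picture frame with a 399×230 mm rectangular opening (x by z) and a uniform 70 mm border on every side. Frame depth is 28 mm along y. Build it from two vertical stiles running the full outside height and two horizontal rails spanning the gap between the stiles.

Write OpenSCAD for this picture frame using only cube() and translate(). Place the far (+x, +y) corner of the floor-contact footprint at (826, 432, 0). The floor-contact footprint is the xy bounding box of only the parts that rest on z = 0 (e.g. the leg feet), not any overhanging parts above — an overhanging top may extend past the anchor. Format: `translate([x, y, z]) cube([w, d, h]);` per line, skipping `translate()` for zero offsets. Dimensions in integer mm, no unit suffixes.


translate([287, 404, 0]) cube([70, 28, 370]);
translate([756, 404, 0]) cube([70, 28, 370]);
translate([357, 404, 0]) cube([399, 28, 70]);
translate([357, 404, 300]) cube([399, 28, 70]);


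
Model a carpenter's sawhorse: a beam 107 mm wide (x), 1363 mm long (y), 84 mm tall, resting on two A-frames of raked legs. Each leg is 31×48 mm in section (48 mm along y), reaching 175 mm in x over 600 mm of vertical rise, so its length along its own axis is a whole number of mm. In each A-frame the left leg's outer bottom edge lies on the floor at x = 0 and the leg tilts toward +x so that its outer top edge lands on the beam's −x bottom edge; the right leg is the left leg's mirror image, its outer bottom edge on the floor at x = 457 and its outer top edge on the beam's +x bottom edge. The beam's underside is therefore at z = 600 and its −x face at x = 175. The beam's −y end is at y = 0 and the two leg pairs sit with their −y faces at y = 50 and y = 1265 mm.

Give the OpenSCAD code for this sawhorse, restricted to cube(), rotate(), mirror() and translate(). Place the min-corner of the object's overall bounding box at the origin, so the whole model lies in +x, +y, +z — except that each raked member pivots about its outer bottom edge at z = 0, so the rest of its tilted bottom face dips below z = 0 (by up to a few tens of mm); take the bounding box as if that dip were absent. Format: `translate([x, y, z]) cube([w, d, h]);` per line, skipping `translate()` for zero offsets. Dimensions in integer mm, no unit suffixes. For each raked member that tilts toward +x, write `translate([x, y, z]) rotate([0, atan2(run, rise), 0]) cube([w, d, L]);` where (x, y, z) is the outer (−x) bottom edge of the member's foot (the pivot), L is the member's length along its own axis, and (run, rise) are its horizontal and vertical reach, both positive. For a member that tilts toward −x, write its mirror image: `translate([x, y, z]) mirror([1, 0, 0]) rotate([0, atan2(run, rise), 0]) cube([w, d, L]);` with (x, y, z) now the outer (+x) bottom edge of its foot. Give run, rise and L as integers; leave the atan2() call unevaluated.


// leg length = √(175² + 600²) = 625
// right-leg outer foot x = 2·175 + 107 = 457
// beam min-corner = (175, 0, 600)
translate([175, 0, 600]) cube([107, 1363, 84]);
translate([0, 50, 0]) rotate([0, atan2(175, 600), 0]) cube([31, 48, 625]);
translate([457, 50, 0]) mirror([1, 0, 0]) rotate([0, atan2(175, 600), 0]) cube([31, 48, 625]);
translate([0, 1265, 0]) rotate([0, atan2(175, 600), 0]) cube([31, 48, 625]);
translate([457, 1265, 0]) mirror([1, 0, 0]) rotate([0, atan2(175, 600), 0]) cube([31, 48, 625]);


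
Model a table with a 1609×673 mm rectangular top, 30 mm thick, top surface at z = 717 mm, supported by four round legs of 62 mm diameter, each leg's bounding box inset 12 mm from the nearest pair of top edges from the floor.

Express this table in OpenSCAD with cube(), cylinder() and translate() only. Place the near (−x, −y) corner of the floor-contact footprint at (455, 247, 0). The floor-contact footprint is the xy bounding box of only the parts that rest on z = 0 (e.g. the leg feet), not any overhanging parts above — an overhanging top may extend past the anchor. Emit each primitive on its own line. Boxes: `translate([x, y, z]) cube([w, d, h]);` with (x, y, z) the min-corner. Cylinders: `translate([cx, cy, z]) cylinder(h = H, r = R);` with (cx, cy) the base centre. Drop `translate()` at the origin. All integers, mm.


translate([443, 235, 687]) cube([1609, 673, 30]);
translate([486, 278, 0]) cylinder(h = 687, r = 31);
translate([2009, 278, 0]) cylinder(h = 687, r = 31);
translate([486, 865, 0]) cylinder(h = 687, r = 31);
translate([2009, 865, 0]) cylinder(h = 687, r = 31);


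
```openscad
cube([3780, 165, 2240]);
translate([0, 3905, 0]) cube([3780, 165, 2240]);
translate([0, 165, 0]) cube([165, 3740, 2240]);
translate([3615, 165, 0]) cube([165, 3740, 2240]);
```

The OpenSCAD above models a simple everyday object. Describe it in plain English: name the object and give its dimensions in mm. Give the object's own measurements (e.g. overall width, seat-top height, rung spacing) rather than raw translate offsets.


The wall frame of a small rectangular building: four walls, each 2240 mm tall and 165 mm thick, enclosing a footprint 3780 mm (x) by 4070 mm (y) outside-to-outside, with no floor or roof. The front and back walls (the −y and +y sides) span the full width; the two side walls fit between them.


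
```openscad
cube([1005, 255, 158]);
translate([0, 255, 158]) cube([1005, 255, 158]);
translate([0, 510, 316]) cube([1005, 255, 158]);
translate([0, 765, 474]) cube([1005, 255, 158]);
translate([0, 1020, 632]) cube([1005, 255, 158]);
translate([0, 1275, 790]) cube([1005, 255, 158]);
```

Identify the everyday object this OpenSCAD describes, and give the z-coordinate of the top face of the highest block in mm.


A staircase. The total rise is 948 mm.

6 identical blocks, each offset up and back from the previous — a staircase. Each step is 158 mm tall and there are 6 of them, so the total rise is 6 × 158 = 948 mm.


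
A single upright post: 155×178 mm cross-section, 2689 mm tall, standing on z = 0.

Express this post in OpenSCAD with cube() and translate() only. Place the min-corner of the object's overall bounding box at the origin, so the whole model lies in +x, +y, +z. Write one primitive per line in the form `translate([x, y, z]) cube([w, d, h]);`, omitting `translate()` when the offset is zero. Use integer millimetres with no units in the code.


cube([155, 178, 2689]);


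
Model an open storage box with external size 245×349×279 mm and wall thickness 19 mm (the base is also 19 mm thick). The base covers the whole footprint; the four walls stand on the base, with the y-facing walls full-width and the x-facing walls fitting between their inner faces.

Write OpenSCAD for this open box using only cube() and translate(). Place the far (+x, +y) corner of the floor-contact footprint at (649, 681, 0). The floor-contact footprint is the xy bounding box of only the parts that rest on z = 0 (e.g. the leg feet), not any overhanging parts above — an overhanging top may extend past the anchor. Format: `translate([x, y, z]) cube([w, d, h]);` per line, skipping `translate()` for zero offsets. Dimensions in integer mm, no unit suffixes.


translate([404, 332, 0]) cube([245, 349, 19]);
translate([404, 332, 19]) cube([245, 19, 260]);
translate([404, 662, 19]) cube([245, 19, 260]);
translate([404, 351, 19]) cube([19, 311, 260]);
translate([630, 351, 19]) cube([19, 311, 260]);


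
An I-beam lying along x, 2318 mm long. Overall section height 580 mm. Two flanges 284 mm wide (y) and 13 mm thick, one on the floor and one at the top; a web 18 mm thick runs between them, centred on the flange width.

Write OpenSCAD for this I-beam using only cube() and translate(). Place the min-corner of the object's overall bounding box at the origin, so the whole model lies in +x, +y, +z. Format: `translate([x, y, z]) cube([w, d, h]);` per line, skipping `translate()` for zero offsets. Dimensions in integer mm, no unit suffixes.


cube([2318, 284, 13]);
translate([0, 133, 13]) cube([2318, 18, 554]);
translate([0, 0, 567]) cube([2318, 284, 13]);


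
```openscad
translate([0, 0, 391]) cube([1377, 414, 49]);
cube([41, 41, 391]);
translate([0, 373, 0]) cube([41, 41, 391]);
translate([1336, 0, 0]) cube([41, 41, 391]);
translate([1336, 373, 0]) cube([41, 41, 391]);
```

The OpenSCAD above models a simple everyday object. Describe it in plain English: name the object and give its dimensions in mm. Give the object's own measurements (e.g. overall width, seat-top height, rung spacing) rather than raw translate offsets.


A bench: a 1377×414 mm seat slab, 49 mm thick, top at z = 440 mm, on four 41×41 mm square legs flush with the seat corners and standing on z = 0.


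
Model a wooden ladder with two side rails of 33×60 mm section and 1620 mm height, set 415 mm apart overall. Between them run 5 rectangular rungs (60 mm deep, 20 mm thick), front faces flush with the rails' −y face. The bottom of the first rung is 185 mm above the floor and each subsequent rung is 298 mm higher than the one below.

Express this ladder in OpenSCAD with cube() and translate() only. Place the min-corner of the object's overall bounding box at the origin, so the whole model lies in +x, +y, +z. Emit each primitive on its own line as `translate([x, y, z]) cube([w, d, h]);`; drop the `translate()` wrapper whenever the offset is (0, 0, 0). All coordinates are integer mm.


cube([33, 60, 1620]);
translate([382, 0, 0]) cube([33, 60, 1620]);
translate([33, 0, 185]) cube([349, 60, 20]);
translate([33, 0, 483]) cube([349, 60, 20]);
translate([33, 0, 781]) cube([349, 60, 20]);
translate([33, 0, 1079]) cube([349, 60, 20]);
translate([33, 0, 1377]) cube([349, 60, 20]);


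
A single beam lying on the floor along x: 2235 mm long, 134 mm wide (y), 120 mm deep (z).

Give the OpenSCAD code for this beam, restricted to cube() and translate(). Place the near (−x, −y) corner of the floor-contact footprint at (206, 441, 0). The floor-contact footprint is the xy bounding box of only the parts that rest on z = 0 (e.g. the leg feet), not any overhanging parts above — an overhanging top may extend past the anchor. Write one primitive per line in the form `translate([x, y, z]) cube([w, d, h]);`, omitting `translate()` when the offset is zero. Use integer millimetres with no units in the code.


translate([206, 441, 0]) cube([2235, 134, 120]);


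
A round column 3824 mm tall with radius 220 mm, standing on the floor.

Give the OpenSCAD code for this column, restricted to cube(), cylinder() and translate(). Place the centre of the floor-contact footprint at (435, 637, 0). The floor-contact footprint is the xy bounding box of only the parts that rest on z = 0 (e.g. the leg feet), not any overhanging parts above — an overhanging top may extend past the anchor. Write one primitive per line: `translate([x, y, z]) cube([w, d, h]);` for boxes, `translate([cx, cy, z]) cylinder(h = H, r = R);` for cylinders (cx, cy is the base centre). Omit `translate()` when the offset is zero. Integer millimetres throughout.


translate([435, 637, 0]) cylinder(h = 3824, r = 220);


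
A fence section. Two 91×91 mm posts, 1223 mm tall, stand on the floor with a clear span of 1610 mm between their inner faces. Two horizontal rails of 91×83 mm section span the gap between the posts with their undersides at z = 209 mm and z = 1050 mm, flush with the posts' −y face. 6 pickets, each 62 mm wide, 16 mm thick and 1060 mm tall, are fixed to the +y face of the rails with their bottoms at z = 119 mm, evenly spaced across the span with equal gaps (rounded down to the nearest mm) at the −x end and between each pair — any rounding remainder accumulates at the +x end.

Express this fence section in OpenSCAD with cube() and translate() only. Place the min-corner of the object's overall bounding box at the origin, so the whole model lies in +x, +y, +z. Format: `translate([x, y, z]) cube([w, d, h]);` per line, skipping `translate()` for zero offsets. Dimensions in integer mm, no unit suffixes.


cube([91, 91, 1223]);
translate([1701, 0, 0]) cube([91, 91, 1223]);
translate([91, 0, 209]) cube([1610, 91, 83]);
translate([91, 0, 1050]) cube([1610, 91, 83]);
translate([267, 91, 119]) cube([62, 16, 1060]);
translate([505, 91, 119]) cube([62, 16, 1060]);
translate([743, 91, 119]) cube([62, 16, 1060]);
translate([981, 91, 119]) cube([62, 16, 1060]);
translate([1219, 91, 119]) cube([62, 16, 1060]);
translate([1457, 91, 119]) cube([62, 16, 1060]);


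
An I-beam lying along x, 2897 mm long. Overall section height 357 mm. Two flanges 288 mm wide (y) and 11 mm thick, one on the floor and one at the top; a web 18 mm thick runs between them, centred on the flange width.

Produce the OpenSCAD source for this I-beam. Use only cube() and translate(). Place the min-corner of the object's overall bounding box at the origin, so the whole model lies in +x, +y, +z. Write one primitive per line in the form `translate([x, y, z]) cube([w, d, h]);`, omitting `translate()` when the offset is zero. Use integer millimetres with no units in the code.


cube([2897, 288, 11]);
translate([0, 135, 11]) cube([2897, 18, 335]);
translate([0, 0, 346]) cube([2897, 288, 11]);


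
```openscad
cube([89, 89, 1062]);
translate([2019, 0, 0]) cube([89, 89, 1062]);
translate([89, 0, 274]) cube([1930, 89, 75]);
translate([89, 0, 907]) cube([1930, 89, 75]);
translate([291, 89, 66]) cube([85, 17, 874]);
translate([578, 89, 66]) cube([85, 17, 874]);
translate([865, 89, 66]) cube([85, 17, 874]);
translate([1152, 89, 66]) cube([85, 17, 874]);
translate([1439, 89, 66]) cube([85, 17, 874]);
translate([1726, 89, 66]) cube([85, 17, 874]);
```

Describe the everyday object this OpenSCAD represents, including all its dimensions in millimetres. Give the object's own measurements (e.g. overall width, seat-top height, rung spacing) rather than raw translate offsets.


A fence section. Two 89×89 mm posts, 1062 mm tall, stand on the floor with a clear span of 1930 mm between their inner faces. Two horizontal rails of 89×75 mm section span the gap between the posts with their undersides at z = 274 mm and z = 907 mm, flush with the posts' −y face. 6 pickets, each 85 mm wide, 17 mm thick and 874 mm tall, are fixed to the +y face of the rails with their bottoms at z = 66 mm, spaced across the span with a 202 mm gap after the −x post and between neighbouring pickets, with 208 mm left before the +x post.


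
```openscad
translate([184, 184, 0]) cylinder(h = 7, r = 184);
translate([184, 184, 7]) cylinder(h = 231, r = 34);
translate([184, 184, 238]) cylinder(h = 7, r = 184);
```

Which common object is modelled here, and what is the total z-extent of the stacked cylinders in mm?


A spool. The overall height is 245 mm.

Three coaxial cylinders, large–small–large — a spool. Two 7 mm flanges and a 231 mm core give 7 + 231 + 7 = 245 mm.


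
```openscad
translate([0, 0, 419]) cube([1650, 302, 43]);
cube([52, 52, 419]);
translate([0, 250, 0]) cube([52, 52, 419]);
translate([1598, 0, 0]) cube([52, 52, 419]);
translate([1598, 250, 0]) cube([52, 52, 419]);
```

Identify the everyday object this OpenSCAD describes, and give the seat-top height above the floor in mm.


A bench. The seat-top height is 462 mm.

A long slab on four corner posts — a bench. The slab sits at z = 419 with thickness 43, so the top is 419 + 43 = 462 mm.


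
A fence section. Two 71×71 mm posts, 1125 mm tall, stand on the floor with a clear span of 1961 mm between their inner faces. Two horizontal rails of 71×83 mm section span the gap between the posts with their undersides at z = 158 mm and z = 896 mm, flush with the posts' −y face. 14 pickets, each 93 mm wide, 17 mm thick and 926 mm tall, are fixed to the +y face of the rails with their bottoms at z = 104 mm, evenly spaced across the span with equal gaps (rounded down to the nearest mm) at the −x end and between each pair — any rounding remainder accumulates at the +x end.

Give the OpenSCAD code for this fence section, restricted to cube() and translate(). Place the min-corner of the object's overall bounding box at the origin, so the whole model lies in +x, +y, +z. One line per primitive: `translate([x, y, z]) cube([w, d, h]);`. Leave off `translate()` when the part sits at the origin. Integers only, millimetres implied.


cube([71, 71, 1125]);
translate([2032, 0, 0]) cube([71, 71, 1125]);
translate([71, 0, 158]) cube([1961, 71, 83]);
translate([71, 0, 896]) cube([1961, 71, 83]);
translate([114, 71, 104]) cube([93, 17, 926]);
translate([250, 71, 104]) cube([93, 17, 926]);
translate([386, 71, 104]) cube([93, 17, 926]);
translate([522, 71, 104]) cube([93, 17, 926]);
translate([658, 71, 104]) cube([93, 17, 926]);
translate([794, 71, 104]) cube([93, 17, 926]);
translate([930, 71, 104]) cube([93, 17, 926]);
translate([1066, 71, 104]) cube([93, 17, 926]);
translate([1202, 71, 104]) cube([93, 17, 926]);
translate([1338, 71, 104]) cube([93, 17, 926]);
translate([1474, 71, 104]) cube([93, 17, 926]);
translate([1610, 71, 104]) cube([93, 17, 926]);
translate([1746, 71, 104]) cube([93, 17, 926]);
translate([1882, 71, 104]) cube([93, 17, 926]);
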